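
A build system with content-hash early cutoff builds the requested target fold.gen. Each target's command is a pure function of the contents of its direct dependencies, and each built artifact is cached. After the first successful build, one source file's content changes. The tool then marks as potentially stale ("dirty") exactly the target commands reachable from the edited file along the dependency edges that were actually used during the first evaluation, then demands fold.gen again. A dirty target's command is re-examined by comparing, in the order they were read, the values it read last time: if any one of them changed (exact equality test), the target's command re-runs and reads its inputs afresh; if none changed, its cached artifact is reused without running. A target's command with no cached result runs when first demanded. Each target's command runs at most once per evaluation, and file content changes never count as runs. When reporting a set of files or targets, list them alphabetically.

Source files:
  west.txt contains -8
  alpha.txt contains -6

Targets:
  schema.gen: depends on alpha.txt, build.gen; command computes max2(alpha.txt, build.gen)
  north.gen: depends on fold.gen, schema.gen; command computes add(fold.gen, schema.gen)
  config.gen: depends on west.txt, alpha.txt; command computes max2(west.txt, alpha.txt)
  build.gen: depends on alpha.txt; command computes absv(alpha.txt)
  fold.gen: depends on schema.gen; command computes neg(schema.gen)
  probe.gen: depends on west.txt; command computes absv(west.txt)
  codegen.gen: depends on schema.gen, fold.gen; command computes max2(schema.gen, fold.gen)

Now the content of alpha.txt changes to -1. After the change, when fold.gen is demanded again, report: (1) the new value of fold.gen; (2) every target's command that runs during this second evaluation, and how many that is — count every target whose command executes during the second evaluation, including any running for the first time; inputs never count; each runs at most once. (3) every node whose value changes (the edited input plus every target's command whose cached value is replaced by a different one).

First evaluation (everything demanded from the output):
  build.gen = absv(-6) = 6
  schema.gen = max2(-6, 6) = 6
  fold.gen = neg(6) = -6

Propagation after the edit:
  build.gen: runs — alpha.txt -6->-1; result 1.
  schema.gen: runs — alpha.txt -6->-1; build.gen 6->1; result 1.
  fold.gen: runs — schema.gen 6->1; result -1.

New value of fold.gen: -1.
Target commands that run: build.gen, fold.gen, schema.gen — 3 in total.
Values that change: alpha.txt, build.gen, fold.gen, schema.gen.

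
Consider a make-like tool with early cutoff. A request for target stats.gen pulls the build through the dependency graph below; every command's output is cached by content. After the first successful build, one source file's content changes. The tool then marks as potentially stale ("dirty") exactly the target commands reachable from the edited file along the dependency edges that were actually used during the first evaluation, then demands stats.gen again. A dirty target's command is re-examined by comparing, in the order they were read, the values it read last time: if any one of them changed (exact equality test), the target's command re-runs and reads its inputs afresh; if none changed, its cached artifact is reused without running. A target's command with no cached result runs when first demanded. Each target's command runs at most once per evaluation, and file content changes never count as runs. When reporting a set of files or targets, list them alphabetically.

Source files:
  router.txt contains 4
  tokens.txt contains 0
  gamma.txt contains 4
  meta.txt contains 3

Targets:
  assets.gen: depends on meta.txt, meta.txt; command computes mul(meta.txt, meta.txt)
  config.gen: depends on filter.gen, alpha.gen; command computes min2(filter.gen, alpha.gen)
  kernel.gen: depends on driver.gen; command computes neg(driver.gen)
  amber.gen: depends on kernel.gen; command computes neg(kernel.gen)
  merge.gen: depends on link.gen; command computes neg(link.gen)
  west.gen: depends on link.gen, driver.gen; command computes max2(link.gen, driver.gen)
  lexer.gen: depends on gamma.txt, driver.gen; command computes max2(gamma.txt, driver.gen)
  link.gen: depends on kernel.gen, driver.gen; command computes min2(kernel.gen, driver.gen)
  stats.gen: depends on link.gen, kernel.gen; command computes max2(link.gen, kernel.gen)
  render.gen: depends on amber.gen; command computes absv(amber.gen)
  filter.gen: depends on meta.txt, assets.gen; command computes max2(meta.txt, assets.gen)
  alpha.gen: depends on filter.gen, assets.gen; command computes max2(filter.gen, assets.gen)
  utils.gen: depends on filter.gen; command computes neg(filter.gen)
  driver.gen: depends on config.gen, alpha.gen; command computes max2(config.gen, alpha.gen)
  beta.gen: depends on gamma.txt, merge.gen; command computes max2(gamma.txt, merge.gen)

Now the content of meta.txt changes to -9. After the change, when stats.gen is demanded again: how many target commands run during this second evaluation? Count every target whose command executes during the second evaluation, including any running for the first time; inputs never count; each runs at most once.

First demand of the output computes:
  assets.gen = mul(3, 3) = 9
  filter.gen = max2(3, 9) = 9
  alpha.gen = max2(9, 9) = 9
  config.gen = min2(9, 9) = 9
  driver.gen = max2(9, 9) = 9
  kernel.gen = neg(9) = -9
  link.gen = min2(-9, 9) = -9
  stats.gen = max2(-9, -9) = -9

After the edit, cleaning proceeds:
  assets.gen: a read changed (meta.txt 3->-9; meta.txt 3->-9) — executes, giving 81.
  filter.gen: a read changed (meta.txt 3->-9; assets.gen 9->81) — executes, giving 81.
  alpha.gen: a read changed (filter.gen 9->81; assets.gen 9->81) — executes, giving 81.
  config.gen: a read changed (filter.gen 9->81; alpha.gen 9->81) — executes, giving 81.
  driver.gen: a read changed (config.gen 9->81; alpha.gen 9->81) — executes, giving 81.
  kernel.gen: a read changed (driver.gen 9->81) — executes, giving -81.
  link.gen: a read changed (kernel.gen -9->-81; driver.gen 9->81) — executes, giving -81.
  stats.gen: a read changed (link.gen -9->-81; kernel.gen -9->-81) — executes, giving -81.

8 target commands run: alpha.gen, assets.gen, config.gen, driver.gen, filter.gen, kernel.gen, link.gen, stats.gen.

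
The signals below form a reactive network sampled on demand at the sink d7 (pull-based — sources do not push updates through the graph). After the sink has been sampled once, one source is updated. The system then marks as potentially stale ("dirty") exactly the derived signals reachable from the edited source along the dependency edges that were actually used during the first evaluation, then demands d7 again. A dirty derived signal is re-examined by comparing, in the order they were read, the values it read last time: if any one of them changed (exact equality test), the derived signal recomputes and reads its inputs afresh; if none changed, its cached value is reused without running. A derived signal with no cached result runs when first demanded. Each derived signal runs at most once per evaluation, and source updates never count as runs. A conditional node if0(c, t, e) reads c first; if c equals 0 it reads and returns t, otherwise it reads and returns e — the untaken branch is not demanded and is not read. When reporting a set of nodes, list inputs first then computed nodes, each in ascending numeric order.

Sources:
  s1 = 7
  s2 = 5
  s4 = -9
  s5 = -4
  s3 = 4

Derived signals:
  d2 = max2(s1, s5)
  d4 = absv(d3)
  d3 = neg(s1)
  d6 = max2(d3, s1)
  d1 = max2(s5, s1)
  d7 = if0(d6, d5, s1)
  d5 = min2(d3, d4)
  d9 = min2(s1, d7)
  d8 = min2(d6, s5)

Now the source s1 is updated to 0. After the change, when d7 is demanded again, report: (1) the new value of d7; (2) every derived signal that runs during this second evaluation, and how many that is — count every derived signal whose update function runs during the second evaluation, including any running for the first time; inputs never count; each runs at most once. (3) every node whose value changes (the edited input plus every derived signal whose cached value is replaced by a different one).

d7 now evaluates to 0.
Run set: d3, d4, d5, d6, d7 (5 run).
Changed values: s1, d3, d6, d7.
The important point: the flipped condition pulls in fresh nodes; d4, d5 run for the first time.

Initial pass — values computed on the first demand:
  d3 = neg(7) = -7
  d6 = max2(-7, 7) = 7
  d7 = if0(d6=7 -> else branch s1) = 7

Second demand — change propagation:
  d3: re-runs because s1 7->0; new result 0.
  d4: newly demanded (no cache) — executes and yields 0.
  d5: newly demanded (no cache) — executes and yields 0.
  d6: re-runs because d3 -7->0; s1 7->0; new result 0.
  d7: re-runs because d6 7->0; s1 7->0; new result 0.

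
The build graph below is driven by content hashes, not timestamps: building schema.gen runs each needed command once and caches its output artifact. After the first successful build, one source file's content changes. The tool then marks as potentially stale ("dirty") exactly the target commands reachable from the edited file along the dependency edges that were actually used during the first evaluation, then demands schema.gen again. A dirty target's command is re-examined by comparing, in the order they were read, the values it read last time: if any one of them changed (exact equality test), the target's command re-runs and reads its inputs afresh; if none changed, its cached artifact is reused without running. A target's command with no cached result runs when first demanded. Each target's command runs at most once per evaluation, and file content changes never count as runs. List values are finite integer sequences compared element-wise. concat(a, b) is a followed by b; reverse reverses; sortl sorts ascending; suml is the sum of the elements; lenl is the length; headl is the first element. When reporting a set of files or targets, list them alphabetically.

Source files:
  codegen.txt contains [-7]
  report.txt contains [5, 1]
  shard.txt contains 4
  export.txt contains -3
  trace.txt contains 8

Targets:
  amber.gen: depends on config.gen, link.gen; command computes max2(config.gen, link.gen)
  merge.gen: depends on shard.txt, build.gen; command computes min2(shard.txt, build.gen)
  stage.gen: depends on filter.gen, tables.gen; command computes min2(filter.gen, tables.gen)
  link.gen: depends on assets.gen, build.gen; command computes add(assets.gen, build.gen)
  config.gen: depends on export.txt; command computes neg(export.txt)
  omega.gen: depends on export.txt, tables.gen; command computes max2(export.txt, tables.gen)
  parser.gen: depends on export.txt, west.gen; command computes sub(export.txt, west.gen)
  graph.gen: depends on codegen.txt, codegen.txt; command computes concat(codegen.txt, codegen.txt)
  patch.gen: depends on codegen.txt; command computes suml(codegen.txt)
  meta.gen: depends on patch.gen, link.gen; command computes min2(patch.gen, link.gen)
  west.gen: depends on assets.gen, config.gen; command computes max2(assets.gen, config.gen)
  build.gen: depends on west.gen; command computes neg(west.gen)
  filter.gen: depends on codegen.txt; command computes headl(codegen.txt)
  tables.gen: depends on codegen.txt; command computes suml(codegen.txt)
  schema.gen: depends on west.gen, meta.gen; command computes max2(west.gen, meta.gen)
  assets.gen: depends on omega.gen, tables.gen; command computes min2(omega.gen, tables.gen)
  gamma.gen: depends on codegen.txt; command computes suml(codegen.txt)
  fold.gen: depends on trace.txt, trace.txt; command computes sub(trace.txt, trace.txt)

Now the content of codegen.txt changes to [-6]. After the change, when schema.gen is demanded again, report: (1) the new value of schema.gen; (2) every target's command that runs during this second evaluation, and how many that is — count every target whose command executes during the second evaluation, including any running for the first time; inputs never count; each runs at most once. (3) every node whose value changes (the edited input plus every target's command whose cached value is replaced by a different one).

schema.gen now evaluates to 3.
Run set: assets.gen, link.gen, meta.gen, omega.gen, patch.gen, schema.gen, tables.gen, west.gen (8 run).
Changed values: assets.gen, codegen.txt, link.gen, meta.gen, patch.gen, tables.gen.
The important point: at build.gen every value read last time is unchanged, so the dirty flag clears without a run.

Initial pass — values computed on the first demand:
  config.gen = neg(-3) = 3
  patch.gen = suml([-7]) = -7
  tables.gen = suml([-7]) = -7
  omega.gen = max2(-3, -7) = -3
  assets.gen = min2(-3, -7) = -7
  west.gen = max2(-7, 3) = 3
  build.gen = neg(3) = -3
  link.gen = add(-7, -3) = -10
  meta.gen = min2(-7, -10) = -10
  schema.gen = max2(3, -10) = 3

Second demand — change propagation:
  patch.gen: re-runs because codegen.txt [-7]->[-6]; new result -6.
  tables.gen: re-runs because codegen.txt [-7]->[-6]; new result -6.
  omega.gen: re-runs because tables.gen -7->-6; new result -3 (unchanged).
  assets.gen: re-runs because tables.gen -7->-6; new result -6.
  west.gen: re-runs because assets.gen -7->-6; new result 3 (unchanged).
  build.gen: re-examined; everything it read last time is the same (west.gen unchanged) — cache -3 kept, no run.
  link.gen: re-runs because assets.gen -7->-6; new result -9.
  meta.gen: re-runs because patch.gen -7->-6; link.gen -10->-9; new result -9.
  schema.gen: re-runs because meta.gen -10->-9; new result 3 (unchanged).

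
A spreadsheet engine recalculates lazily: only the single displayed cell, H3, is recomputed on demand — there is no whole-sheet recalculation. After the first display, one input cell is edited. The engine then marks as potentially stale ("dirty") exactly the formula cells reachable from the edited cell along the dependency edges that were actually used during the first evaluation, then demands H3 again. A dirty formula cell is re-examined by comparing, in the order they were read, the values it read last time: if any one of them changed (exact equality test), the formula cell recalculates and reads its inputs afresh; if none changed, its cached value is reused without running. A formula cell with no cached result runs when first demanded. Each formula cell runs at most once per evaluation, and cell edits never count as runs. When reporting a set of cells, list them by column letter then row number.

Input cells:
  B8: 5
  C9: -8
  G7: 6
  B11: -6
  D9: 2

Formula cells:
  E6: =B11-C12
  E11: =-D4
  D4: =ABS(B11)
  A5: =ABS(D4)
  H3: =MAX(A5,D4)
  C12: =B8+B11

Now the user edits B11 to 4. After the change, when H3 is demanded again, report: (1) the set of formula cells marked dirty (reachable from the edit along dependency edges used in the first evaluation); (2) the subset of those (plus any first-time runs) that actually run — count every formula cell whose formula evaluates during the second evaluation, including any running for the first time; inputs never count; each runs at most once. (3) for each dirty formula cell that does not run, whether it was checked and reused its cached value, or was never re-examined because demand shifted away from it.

Marked dirty: A5, D4, H3.
Formula cells that run: A5, D4, H3 — 3 in total.
Every dirty formula cell ran.

First evaluation (everything demanded from the output):
  D4 = ABS(-6) = 6
  A5 = ABS(6) = 6
  H3 = MAX(6, 6) = 6

Propagation after the edit:
  D4: runs — B11 -6->4; result 4.
  A5: runs — D4 6->4; result 4.
  H3: runs — A5 6->4; D4 6->4; result 4.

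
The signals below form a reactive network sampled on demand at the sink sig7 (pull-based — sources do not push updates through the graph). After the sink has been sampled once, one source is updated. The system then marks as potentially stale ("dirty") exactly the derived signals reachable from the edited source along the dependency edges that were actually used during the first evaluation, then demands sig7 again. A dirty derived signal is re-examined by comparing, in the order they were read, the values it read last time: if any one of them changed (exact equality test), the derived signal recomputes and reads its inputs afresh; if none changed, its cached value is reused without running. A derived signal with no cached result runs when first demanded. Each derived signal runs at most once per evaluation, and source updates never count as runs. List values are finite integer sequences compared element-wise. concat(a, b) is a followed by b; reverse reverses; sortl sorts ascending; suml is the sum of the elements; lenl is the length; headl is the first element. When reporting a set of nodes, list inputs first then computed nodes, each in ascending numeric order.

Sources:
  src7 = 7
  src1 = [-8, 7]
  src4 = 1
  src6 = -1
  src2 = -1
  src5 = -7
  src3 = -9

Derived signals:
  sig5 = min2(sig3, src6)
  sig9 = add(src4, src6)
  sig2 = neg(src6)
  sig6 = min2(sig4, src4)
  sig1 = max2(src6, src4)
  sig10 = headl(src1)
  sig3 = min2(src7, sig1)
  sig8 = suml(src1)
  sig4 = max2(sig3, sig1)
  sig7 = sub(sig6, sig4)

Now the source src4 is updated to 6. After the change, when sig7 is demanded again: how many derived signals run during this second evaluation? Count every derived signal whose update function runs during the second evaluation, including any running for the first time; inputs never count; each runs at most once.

Initial pass — values computed on the first demand:
  sig1 = max2(-1, 1) = 1
  sig3 = min2(7, 1) = 1
  sig4 = max2(1, 1) = 1
  sig6 = min2(1, 1) = 1
  sig7 = sub(1, 1) = 0

Second demand — change propagation:
  sig1: re-runs because src4 1->6; new result 6.
  sig3: re-runs because sig1 1->6; new result 6.
  sig4: re-runs because sig3 1->6; sig1 1->6; new result 6.
  sig6: re-runs because sig4 1->6; src4 1->6; new result 6.
  sig7: re-runs because sig6 1->6; sig4 1->6; new result 0 (unchanged).

Run set: sig1, sig3, sig4, sig6, sig7 (5 run).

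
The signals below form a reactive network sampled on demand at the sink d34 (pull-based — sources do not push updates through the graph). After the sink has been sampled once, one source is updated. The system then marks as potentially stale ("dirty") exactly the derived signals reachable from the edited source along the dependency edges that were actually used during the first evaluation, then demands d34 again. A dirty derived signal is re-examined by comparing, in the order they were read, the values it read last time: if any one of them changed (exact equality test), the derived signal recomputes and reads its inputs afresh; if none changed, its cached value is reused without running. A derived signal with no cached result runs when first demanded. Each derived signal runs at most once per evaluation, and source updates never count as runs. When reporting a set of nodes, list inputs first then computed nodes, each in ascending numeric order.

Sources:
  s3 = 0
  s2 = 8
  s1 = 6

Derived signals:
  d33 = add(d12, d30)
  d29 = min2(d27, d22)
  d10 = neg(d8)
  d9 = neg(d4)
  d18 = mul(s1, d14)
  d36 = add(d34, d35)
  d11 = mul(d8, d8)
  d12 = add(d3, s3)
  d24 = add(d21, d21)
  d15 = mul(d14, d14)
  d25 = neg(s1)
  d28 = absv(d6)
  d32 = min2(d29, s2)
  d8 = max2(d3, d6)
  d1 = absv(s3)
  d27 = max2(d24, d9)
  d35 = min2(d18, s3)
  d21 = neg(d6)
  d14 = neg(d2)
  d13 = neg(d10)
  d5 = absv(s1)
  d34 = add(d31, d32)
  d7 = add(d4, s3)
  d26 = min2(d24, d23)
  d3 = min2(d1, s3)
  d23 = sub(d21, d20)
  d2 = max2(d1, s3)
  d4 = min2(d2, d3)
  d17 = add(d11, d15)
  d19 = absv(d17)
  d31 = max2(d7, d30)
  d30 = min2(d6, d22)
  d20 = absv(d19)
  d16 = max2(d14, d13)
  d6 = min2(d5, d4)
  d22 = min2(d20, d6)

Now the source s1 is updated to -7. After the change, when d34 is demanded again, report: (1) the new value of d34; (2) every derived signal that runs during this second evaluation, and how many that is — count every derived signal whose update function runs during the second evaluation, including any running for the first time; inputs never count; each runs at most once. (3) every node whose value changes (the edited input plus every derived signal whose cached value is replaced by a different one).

d34 now evaluates to 0.
Run set: d5, d6 (2 run).
Changed values: s1, d5.
The important point: d6 recomputes to an identical value, and the output ends up unchanged.

Initial pass — values computed on the first demand:
  d1 = absv(0) = 0
  d2 = max2(0, 0) = 0
  d3 = min2(0, 0) = 0
  d4 = min2(0, 0) = 0
  d5 = absv(6) = 6
  d6 = min2(6, 0) = 0
  d7 = add(0, 0) = 0
  d8 = max2(0, 0) = 0
  d9 = neg(0) = 0
  d11 = mul(0, 0) = 0
  d14 = neg(0) = 0
  d15 = mul(0, 0) = 0
  d17 = add(0, 0) = 0
  d19 = absv(0) = 0
  d20 = absv(0) = 0
  d21 = neg(0) = 0
  d22 = min2(0, 0) = 0
  d24 = add(0, 0) = 0
  d27 = max2(0, 0) = 0
  d29 = min2(0, 0) = 0
  d30 = min2(0, 0) = 0
  d31 = max2(0, 0) = 0
  d32 = min2(0, 8) = 0
  d34 = add(0, 0) = 0

Second demand — change propagation:
  d5: re-runs because s1 6->-7; new result 7.
  d6: re-runs because d5 6->7; new result 0 (unchanged).
  d8: re-examined; everything it read last time is the same (d3 unchanged, d6 unchanged) — cache 0 kept, no run.
  d11: re-examined; everything it read last time is the same (d8 unchanged, d8 unchanged) — cache 0 kept, no run.
  d17: re-examined; everything it read last time is the same (d11 unchanged, d15 unchanged) — cache 0 kept, no run.
  d19: re-examined; everything it read last time is the same (d17 unchanged) — cache 0 kept, no run.
  d20: re-examined; everything it read last time is the same (d19 unchanged) — cache 0 kept, no run.
  d21: re-examined; everything it read last time is the same (d6 unchanged) — cache 0 kept, no run.
  d22: re-examined; everything it read last time is the same (d20 unchanged, d6 unchanged) — cache 0 kept, no run.
  d24: re-examined; everything it read last time is the same (d21 unchanged, d21 unchanged) — cache 0 kept, no run.
  d27: re-examined; everything it read last time is the same (d24 unchanged, d9 unchanged) — cache 0 kept, no run.
  d29: re-examined; everything it read last time is the same (d27 unchanged, d22 unchanged) — cache 0 kept, no run.
  d30: re-examined; everything it read last time is the same (d6 unchanged, d22 unchanged) — cache 0 kept, no run.
  d31: re-examined; everything it read last time is the same (d7 unchanged, d30 unchanged) — cache 0 kept, no run.
  d32: re-examined; everything it read last time is the same (d29 unchanged, s2 unchanged) — cache 0 kept, no run.
  d34: re-examined; everything it read last time is the same (d31 unchanged, d32 unchanged) — cache 0 kept, no run.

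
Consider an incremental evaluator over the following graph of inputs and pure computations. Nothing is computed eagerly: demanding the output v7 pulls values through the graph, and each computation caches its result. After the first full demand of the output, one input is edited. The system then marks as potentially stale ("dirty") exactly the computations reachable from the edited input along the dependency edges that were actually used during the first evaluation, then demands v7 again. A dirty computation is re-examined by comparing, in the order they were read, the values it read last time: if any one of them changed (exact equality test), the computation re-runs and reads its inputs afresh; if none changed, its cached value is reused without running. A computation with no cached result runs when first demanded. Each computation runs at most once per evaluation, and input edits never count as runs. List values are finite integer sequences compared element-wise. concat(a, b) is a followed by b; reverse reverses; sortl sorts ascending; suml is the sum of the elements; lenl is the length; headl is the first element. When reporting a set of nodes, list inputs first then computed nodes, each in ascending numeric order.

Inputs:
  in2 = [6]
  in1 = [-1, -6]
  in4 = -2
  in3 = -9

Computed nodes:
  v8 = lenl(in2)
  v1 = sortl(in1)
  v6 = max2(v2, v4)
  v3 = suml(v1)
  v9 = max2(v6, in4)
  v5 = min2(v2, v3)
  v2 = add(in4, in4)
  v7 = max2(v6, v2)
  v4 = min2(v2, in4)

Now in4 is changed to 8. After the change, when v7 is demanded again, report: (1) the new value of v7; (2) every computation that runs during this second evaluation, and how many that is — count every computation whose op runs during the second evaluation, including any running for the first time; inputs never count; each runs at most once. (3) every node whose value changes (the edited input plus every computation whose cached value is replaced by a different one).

Initial pass — values computed on the first demand:
  v2 = add(-2, -2) = -4
  v4 = min2(-4, -2) = -4
  v6 = max2(-4, -4) = -4
  v7 = max2(-4, -4) = -4

Second demand — change propagation:
  v2: re-runs because in4 -2->8; in4 -2->8; new result 16.
  v4: re-runs because v2 -4->16; in4 -2->8; new result 8.
  v6: re-runs because v2 -4->16; v4 -4->8; new result 16.
  v7: re-runs because v6 -4->16; v2 -4->16; new result 16.

v7 now evaluates to 16.
Run set: v2, v4, v6, v7 (4 run).
Changed values: in4, v2, v4, v6, v7.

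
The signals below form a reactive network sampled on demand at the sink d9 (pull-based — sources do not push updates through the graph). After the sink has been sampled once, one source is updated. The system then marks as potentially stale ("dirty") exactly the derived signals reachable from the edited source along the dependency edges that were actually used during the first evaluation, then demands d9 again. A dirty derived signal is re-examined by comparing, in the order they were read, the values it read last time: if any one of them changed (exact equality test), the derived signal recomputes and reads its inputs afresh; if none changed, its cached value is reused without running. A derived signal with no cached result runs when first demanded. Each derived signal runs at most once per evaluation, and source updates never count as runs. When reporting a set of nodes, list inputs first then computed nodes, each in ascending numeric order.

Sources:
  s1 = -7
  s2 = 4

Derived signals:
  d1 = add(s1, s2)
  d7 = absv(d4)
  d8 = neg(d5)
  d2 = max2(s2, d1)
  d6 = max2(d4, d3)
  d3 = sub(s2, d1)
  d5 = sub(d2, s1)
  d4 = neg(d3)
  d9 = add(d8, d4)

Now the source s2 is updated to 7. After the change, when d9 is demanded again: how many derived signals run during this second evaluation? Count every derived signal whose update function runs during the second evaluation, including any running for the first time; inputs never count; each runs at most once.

Initial pass — values computed on the first demand:
  d1 = add(-7, 4) = -3
  d2 = max2(4, -3) = 4
  d3 = sub(4, -3) = 7
  d4 = neg(7) = -7
  d5 = sub(4, -7) = 11
  d8 = neg(11) = -11
  d9 = add(-11, -7) = -18

Second demand — change propagation:
  d1: re-runs because s2 4->7; new result 0.
  d2: re-runs because s2 4->7; d1 -3->0; new result 7.
  d3: re-runs because s2 4->7; d1 -3->0; new result 7 (unchanged).
  d4: re-examined; everything it read last time is the same (d3 unchanged) — cache -7 kept, no run.
  d5: re-runs because d2 4->7; new result 14.
  d8: re-runs because d5 11->14; new result -14.
  d9: re-runs because d8 -11->-14; new result -21.

The important point: at d4 every value read last time is unchanged, so the dirty flag clears without a run.

Run set: d1, d2, d3, d5, d8, d9 (6 run).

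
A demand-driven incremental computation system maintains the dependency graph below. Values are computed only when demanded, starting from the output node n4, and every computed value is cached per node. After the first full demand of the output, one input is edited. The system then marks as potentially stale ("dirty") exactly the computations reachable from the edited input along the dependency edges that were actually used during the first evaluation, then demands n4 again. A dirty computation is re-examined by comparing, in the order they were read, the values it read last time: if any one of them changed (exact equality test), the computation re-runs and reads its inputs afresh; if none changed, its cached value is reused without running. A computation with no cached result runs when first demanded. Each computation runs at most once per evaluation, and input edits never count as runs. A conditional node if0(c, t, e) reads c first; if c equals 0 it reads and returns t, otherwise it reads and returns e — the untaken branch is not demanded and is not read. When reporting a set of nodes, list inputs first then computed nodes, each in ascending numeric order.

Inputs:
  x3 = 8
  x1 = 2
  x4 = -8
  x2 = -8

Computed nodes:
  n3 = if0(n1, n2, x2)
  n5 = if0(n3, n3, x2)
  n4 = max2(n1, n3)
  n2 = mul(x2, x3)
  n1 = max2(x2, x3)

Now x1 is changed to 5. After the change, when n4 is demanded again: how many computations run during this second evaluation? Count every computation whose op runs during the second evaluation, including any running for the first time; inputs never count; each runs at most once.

Computations that run: none — 0 in total.
Key observation: x1 is never demanded by the output, so the edit triggers no recomputation at all.

First evaluation (everything demanded from the output):
  n1 = max2(-8, 8) = 8
  n3 = if0(n1=8 -> else branch x2) = -8
  n4 = max2(8, -8) = 8

Propagation after the edit:
  x1 feeds no computation that the output demands — nothing is marked dirty and nothing runs.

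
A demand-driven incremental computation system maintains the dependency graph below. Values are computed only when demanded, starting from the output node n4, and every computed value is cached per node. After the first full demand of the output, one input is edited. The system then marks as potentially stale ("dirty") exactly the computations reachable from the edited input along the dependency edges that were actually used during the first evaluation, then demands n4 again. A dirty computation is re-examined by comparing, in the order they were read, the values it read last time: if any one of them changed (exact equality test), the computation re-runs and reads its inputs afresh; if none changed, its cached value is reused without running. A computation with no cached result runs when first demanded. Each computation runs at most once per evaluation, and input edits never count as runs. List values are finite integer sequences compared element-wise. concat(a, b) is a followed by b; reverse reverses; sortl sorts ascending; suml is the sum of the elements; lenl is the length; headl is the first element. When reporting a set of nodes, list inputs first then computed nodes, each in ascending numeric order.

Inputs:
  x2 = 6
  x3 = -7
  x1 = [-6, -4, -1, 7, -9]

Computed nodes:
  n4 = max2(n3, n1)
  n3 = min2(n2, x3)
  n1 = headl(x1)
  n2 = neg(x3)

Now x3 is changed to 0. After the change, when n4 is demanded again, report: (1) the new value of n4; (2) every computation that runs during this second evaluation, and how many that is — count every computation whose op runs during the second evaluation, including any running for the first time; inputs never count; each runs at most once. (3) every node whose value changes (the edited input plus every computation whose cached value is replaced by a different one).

New value of n4: 0.
Computations that run: n2, n3, n4 — 3 in total.
Values that change: x3, n2, n3, n4.

First evaluation (everything demanded from the output):
  n1 = headl([-6, -4, -1, 7, -9]) = -6
  n2 = neg(-7) = 7
  n3 = min2(7, -7) = -7
  n4 = max2(-7, -6) = -6

Propagation after the edit:
  n2: runs — x3 -7->0; result 0.
  n3: runs — n2 7->0; x3 -7->0; result 0.
  n4: runs — n3 -7->0; result 0.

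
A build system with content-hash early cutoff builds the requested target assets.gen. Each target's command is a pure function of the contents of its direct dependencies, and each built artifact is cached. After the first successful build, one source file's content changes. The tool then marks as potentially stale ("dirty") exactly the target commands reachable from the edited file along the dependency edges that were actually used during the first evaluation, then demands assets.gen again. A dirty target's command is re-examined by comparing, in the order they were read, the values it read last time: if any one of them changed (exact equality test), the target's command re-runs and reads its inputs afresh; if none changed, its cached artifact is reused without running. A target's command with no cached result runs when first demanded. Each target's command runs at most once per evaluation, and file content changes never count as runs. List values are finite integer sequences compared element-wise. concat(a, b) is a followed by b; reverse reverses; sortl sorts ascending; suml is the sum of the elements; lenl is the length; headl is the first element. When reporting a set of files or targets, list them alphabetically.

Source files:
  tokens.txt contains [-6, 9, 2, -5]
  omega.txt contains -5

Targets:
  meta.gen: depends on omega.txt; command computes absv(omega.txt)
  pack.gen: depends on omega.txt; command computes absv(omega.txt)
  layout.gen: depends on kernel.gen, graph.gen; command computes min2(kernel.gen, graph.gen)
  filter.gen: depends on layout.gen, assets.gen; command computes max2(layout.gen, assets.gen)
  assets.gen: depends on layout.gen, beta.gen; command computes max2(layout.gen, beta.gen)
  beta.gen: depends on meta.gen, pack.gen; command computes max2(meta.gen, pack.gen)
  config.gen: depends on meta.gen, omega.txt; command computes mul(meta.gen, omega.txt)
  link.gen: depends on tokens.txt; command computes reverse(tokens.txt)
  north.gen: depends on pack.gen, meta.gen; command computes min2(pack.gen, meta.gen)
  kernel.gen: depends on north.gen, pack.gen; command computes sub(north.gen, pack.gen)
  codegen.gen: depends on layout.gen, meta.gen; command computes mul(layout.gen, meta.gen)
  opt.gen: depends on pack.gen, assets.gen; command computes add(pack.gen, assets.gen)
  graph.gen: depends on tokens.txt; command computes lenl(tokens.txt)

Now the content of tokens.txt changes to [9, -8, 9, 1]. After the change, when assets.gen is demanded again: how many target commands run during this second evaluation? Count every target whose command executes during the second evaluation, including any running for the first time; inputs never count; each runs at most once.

First evaluation (everything demanded from the output):
  graph.gen = lenl([-6, 9, 2, -5]) = 4
  meta.gen = absv(-5) = 5
  pack.gen = absv(-5) = 5
  beta.gen = max2(5, 5) = 5
  north.gen = min2(5, 5) = 5
  kernel.gen = sub(5, 5) = 0
  layout.gen = min2(0, 4) = 0
  assets.gen = max2(0, 5) = 5

Propagation after the edit:
  graph.gen: runs — tokens.txt [-6, 9, 2, -5]->[9, -8, 9, 1]; result 4 (same value as before).
  layout.gen: checked — values it read are unchanged (kernel.gen unchanged, graph.gen unchanged); reused cached 0 without running.
  assets.gen: checked — values it read are unchanged (layout.gen unchanged, beta.gen unchanged); reused cached 5 without running.

Key observation: the change is absorbed at graph.gen — it re-runs but produces the same value, and the output's value is unchanged.

Target commands that run: graph.gen — 1 in total.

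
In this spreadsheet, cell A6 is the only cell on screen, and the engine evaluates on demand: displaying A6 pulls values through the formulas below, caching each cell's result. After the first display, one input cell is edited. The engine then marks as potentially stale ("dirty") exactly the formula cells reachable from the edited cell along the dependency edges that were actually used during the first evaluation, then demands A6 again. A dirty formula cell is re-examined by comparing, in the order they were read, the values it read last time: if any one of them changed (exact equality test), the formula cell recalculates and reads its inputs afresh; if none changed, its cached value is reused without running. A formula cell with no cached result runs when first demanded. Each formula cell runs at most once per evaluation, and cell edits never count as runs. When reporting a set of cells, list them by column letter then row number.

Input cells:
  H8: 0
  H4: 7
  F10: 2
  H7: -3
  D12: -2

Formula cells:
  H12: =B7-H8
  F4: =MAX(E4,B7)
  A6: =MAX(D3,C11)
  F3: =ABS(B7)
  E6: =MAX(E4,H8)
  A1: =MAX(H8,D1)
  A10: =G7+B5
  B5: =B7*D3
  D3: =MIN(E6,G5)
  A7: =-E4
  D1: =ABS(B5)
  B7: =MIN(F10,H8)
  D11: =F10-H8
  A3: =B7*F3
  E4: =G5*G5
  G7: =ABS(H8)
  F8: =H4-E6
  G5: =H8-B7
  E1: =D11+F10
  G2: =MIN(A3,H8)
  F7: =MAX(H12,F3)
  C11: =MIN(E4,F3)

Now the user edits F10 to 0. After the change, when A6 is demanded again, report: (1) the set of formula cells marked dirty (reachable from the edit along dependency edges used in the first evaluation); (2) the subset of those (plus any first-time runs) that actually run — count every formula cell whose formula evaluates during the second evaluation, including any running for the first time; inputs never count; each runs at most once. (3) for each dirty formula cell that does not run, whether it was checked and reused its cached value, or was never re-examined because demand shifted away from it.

Dirty set: A6, B7, C11, D3, E4, E6, F3, G5.
Run set: B7 (1 run).
Re-examined without running (cache reused): A6, C11, D3, E4, E6, F3, G5.
The important point: B7 recomputes to an identical value, and the output ends up unchanged.

Initial pass — values computed on the first demand:
  B7 = MIN(2, 0) = 0
  F3 = ABS(0) = 0
  G5 = 0 - 0 = 0
  E4 = 0 * 0 = 0
  C11 = MIN(0, 0) = 0
  E6 = MAX(0, 0) = 0
  D3 = MIN(0, 0) = 0
  A6 = MAX(0, 0) = 0

Second demand — change propagation:
  B7: re-runs because F10 2->0; new result 0 (unchanged).
  F3: re-examined; everything it read last time is the same (B7 unchanged) — cache 0 kept, no run.
  G5: re-examined; everything it read last time is the same (H8 unchanged, B7 unchanged) — cache 0 kept, no run.
  E4: re-examined; everything it read last time is the same (G5 unchanged, G5 unchanged) — cache 0 kept, no run.
  C11: re-examined; everything it read last time is the same (E4 unchanged, F3 unchanged) — cache 0 kept, no run.
  E6: re-examined; everything it read last time is the same (E4 unchanged, H8 unchanged) — cache 0 kept, no run.
  D3: re-examined; everything it read last time is the same (E6 unchanged, G5 unchanged) — cache 0 kept, no run.
  A6: re-examined; everything it read last time is the same (D3 unchanged, C11 unchanged) — cache 0 kept, no run.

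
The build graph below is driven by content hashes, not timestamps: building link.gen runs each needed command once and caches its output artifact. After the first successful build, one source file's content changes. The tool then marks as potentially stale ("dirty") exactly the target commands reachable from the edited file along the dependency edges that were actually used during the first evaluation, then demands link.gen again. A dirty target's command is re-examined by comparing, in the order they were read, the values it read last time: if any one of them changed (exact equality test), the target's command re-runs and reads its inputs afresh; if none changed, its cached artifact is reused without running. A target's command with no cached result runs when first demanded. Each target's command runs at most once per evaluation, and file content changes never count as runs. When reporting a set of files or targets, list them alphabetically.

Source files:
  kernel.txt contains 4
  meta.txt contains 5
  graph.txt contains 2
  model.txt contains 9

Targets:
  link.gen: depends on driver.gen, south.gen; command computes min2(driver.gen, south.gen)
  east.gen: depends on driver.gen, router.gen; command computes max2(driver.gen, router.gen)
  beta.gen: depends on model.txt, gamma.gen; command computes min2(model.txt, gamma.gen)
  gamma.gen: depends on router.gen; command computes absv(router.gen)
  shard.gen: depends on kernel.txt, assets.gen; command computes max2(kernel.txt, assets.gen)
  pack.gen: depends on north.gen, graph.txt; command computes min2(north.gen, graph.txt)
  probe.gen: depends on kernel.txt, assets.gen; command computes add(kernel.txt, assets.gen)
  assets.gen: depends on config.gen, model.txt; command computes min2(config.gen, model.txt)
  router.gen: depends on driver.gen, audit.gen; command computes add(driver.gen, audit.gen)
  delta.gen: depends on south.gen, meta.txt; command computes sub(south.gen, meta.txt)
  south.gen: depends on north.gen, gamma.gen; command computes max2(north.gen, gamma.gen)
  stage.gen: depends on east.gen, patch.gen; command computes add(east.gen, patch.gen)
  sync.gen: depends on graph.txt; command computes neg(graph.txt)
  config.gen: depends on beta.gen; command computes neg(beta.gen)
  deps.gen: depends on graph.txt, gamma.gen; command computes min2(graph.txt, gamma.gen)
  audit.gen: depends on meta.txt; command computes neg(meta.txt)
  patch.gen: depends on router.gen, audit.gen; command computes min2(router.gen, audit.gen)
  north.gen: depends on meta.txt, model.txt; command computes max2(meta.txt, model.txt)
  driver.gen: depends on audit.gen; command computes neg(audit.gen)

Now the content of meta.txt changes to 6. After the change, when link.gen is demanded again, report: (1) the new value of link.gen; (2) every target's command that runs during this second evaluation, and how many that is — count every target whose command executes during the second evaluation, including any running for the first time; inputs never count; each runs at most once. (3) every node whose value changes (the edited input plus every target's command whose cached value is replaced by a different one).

link.gen now evaluates to 6.
Run set: audit.gen, driver.gen, link.gen, north.gen, router.gen (5 run).
Changed values: audit.gen, driver.gen, link.gen, meta.txt.
The important point: at gamma.gen every value read last time is unchanged, so the dirty flag clears without a run.

Initial pass — values computed on the first demand:
  audit.gen = neg(5) = -5
  driver.gen = neg(-5) = 5
  north.gen = max2(5, 9) = 9
  router.gen = add(5, -5) = 0
  gamma.gen = absv(0) = 0
  south.gen = max2(9, 0) = 9
  link.gen = min2(5, 9) = 5

Second demand — change propagation:
  audit.gen: re-runs because meta.txt 5->6; new result -6.
  driver.gen: re-runs because audit.gen -5->-6; new result 6.
  north.gen: re-runs because meta.txt 5->6; new result 9 (unchanged).
  router.gen: re-runs because driver.gen 5->6; audit.gen -5->-6; new result 0 (unchanged).
  gamma.gen: re-examined; everything it read last time is the same (router.gen unchanged) — cache 0 kept, no run.
  south.gen: re-examined; everything it read last time is the same (north.gen unchanged, gamma.gen unchanged) — cache 9 kept, no run.
  link.gen: re-runs because driver.gen 5->6; new result 6.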